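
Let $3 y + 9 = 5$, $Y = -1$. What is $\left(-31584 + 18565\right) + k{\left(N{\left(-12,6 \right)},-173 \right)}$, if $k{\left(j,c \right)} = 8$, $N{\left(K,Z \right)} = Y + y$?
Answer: $-13011$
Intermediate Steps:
$y = - \frac{4}{3}$ ($y = -3 + \frac{1}{3} \cdot 5 = -3 + \frac{5}{3} = - \frac{4}{3} \approx -1.3333$)
$N{\left(K,Z \right)} = - \frac{7}{3}$ ($N{\left(K,Z \right)} = -1 - \frac{4}{3} = - \frac{7}{3}$)
$\left(-31584 + 18565\right) + k{\left(N{\left(-12,6 \right)},-173 \right)} = \left(-31584 + 18565\right) + 8 = -13019 + 8 = -13011$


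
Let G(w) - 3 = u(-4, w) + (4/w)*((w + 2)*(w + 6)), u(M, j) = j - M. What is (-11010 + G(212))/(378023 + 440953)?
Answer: -525271/43405728 ≈ -0.012101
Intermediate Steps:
G(w) = 7 + w + 4*(2 + w)*(6 + w)/w (G(w) = 3 + ((w - 1*(-4)) + (4/w)*((w + 2)*(w + 6))) = 3 + ((w + 4) + (4/w)*((2 + w)*(6 + w))) = 3 + ((4 + w) + 4*(2 + w)*(6 + w)/w) = 3 + (4 + w + 4*(2 + w)*(6 + w)/w) = 7 + w + 4*(2 + w)*(6 + w)/w)
(-11010 + G(212))/(378023 + 440953) = (-11010 + (39 + 5*212 + 48/212))/(378023 + 440953) = (-11010 + (39 + 1060 + 48*(1/212)))/818976 = (-11010 + (39 + 1060 + 12/53))*(1/818976) = (-11010 + 58259/53)*(1/818976) = -525271/53*1/818976 = -525271/43405728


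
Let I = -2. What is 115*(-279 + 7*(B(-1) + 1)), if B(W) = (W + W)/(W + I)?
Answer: -92230/3 ≈ -30743.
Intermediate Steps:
B(W) = 2*W/(-2 + W) (B(W) = (W + W)/(W - 2) = (2*W)/(-2 + W) = 2*W/(-2 + W))
115*(-279 + 7*(B(-1) + 1)) = 115*(-279 + 7*(2*(-1)/(-2 - 1) + 1)) = 115*(-279 + 7*(2*(-1)/(-3) + 1)) = 115*(-279 + 7*(2*(-1)*(-⅓) + 1)) = 115*(-279 + 7*(⅔ + 1)) = 115*(-279 + 7*(5/3)) = 115*(-279 + 35/3) = 115*(-802/3) = -92230/3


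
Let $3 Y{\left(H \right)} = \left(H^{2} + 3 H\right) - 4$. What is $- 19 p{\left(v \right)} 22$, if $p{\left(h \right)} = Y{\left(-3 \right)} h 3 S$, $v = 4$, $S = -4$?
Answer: $-26752$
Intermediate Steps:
$Y{\left(H \right)} = - \frac{4}{3} + H + \frac{H^{2}}{3}$ ($Y{\left(H \right)} = \frac{\left(H^{2} + 3 H\right) - 4}{3} = \frac{-4 + H^{2} + 3 H}{3} = - \frac{4}{3} + H + \frac{H^{2}}{3}$)
$p{\left(h \right)} = 16 h$ ($p{\left(h \right)} = \left(- \frac{4}{3} - 3 + \frac{\left(-3\right)^{2}}{3}\right) h 3 \left(-4\right) = \left(- \frac{4}{3} - 3 + \frac{1}{3} \cdot 9\right) 3 h \left(-4\right) = \left(- \frac{4}{3} - 3 + 3\right) 3 h \left(-4\right) = - \frac{4 \cdot 3 h}{3} \left(-4\right) = - 4 h \left(-4\right) = 16 h$)
$- 19 p{\left(v \right)} 22 = - 19 \cdot 16 \cdot 4 \cdot 22 = \left(-19\right) 64 \cdot 22 = \left(-1216\right) 22 = -26752$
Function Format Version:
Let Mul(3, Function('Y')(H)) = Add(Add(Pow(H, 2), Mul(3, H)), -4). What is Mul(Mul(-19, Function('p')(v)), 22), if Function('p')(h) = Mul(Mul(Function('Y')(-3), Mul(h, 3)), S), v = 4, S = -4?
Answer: -26752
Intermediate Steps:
Function('Y')(H) = Add(Rational(-4, 3), H, Mul(Rational(1, 3), Pow(H, 2))) (Function('Y')(H) = Mul(Rational(1, 3), Add(Add(Pow(H, 2), Mul(3, H)), -4)) = Mul(Rational(1, 3), Add(-4, Pow(H, 2), Mul(3, H))) = Add(Rational(-4, 3), H, Mul(Rational(1, 3), Pow(H, 2))))
Function('p')(h) = Mul(16, h) (Function('p')(h) = Mul(Mul(Add(Rational(-4, 3), -3, Mul(Rational(1, 3), Pow(-3, 2))), Mul(h, 3)), -4) = Mul(Mul(Add(Rational(-4, 3), -3, Mul(Rational(1, 3), 9)), Mul(3, h)), -4) = Mul(Mul(Add(Rational(-4, 3), -3, 3), Mul(3, h)), -4) = Mul(Mul(Rational(-4, 3), Mul(3, h)), -4) = Mul(Mul(-4, h), -4) = Mul(16, h))
Mul(Mul(-19, Function('p')(v)), 22) = Mul(Mul(-19, Mul(16, 4)), 22) = Mul(Mul(-19, 64), 22) = Mul(-1216, 22) = -26752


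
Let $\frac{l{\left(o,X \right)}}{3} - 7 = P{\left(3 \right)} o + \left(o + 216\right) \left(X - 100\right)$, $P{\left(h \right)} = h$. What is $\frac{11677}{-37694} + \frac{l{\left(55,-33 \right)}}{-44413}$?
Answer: $\frac{3537753821}{1674103622} \approx 2.1132$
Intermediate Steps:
$l{\left(o,X \right)} = 21 + 9 o + 3 \left(-100 + X\right) \left(216 + o\right)$ ($l{\left(o,X \right)} = 21 + 3 \left(3 o + \left(o + 216\right) \left(X - 100\right)\right) = 21 + 3 \left(3 o + \left(216 + o\right) \left(-100 + X\right)\right) = 21 + 3 \left(3 o + \left(-100 + X\right) \left(216 + o\right)\right) = 21 + \left(9 o + 3 \left(-100 + X\right) \left(216 + o\right)\right) = 21 + 9 o + 3 \left(-100 + X\right) \left(216 + o\right)$)
$\frac{11677}{-37694} + \frac{l{\left(55,-33 \right)}}{-44413} = \frac{11677}{-37694} + \frac{-64779 - 16005 + 648 \left(-33\right) + 3 \left(-33\right) 55}{-44413} = 11677 \left(- \frac{1}{37694}\right) + \left(-64779 - 16005 - 21384 - 5445\right) \left(- \frac{1}{44413}\right) = - \frac{11677}{37694} - - \frac{107613}{44413} = - \frac{11677}{37694} + \frac{107613}{44413} = \frac{3537753821}{1674103622}$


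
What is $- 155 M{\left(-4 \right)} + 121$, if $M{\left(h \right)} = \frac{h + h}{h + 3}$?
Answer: $-1119$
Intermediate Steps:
$M{\left(h \right)} = \frac{2 h}{3 + h}$
$- 155 M{\left(-4 \right)} + 121 = - 155 \cdot 2 \left(-4\right) \frac{1}{3 - 4} + 121 = - 155 \cdot 2 \left(-4\right) \frac{1}{-1} + 121 = - 155 \cdot 2 \left(-4\right) \left(-1\right) + 121 = \left(-155\right) 8 + 121 = -1240 + 121 = -1119$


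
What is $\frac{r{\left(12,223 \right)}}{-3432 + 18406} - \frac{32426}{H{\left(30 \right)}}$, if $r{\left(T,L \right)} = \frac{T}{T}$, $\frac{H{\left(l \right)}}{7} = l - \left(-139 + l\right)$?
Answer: $- \frac{485545951}{14569702} \approx -33.326$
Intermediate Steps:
$H{\left(l \right)} = 973$ ($H{\left(l \right)} = 7 \left(l - \left(-139 + l\right)\right) = 7 \cdot 139 = 973$)
$r{\left(T,L \right)} = 1$
$\frac{r{\left(12,223 \right)}}{-3432 + 18406} - \frac{32426}{H{\left(30 \right)}} = 1 \frac{1}{-3432 + 18406} - \frac{32426}{973} = 1 \cdot \frac{1}{14974} - \frac{32426}{973} = \frac{1}{14974} - \frac{32426}{973} = - \frac{485545951}{14569702}$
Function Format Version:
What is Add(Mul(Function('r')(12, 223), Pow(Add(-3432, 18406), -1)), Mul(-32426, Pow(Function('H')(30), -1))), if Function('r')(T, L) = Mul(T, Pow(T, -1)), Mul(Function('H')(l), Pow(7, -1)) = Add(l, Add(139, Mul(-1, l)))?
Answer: Rational(-485545951, 14569702) ≈ -33.326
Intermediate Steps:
Function('H')(l) = 973 (Function('H')(l) = Mul(7, Add(l, Add(139, Mul(-1, l)))) = Mul(7, 139) = 973)
Function('r')(T, L) = 1
Add(Mul(Function('r')(12, 223), Pow(Add(-3432, 18406), -1)), Mul(-32426, Pow(Function('H')(30), -1))) = Add(Mul(1, Pow(Add(-3432, 18406), -1)), Mul(-32426, Pow(973, -1))) = Add(Mul(1, Pow(14974, -1)), Mul(-32426, Rational(1, 973))) = Add(Mul(1, Rational(1, 14974)), Rational(-32426, 973)) = Add(Rational(1, 14974), Rational(-32426, 973)) = Rational(-485545951, 14569702)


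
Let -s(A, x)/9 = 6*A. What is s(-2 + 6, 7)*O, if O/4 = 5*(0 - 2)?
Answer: 8640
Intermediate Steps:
O = -40 (O = 4*(5*(0 - 2)) = 4*(5*(-2)) = 4*(-10) = -40)
s(A, x) = -54*A
s(-2 + 6, 7)*O = -54*(-2 + 6)*(-40) = -54*4*(-40) = -216*(-40) = 8640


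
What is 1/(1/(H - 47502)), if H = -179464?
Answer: -226966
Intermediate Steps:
1/(1/(H - 47502)) = 1/(1/(-179464 - 47502)) = 1/(1/(-226966)) = 1/(-1/226966) = -226966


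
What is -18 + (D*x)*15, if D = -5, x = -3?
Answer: 207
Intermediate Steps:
-18 + (D*x)*15 = -18 - 5*(-3)*15 = -18 + 15*15 = -18 + 225 = 207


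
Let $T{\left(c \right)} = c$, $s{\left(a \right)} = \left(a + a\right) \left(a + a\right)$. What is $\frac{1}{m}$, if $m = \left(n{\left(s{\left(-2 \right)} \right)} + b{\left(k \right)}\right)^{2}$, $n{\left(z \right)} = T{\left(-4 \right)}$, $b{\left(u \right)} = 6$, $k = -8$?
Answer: $\frac{1}{4} \approx 0.25$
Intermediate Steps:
$s{\left(a \right)} = 4 a^{2}$ ($s{\left(a \right)} = 2 a 2 a = 4 a^{2}$)
$n{\left(z \right)} = -4$
$m = 4$ ($m = \left(-4 + 6\right)^{2} = 2^{2} = 4$)
$\frac{1}{m} = \frac{1}{4}$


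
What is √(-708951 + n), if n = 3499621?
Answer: √2790670 ≈ 1670.5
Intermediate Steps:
√(-708951 + n) = √(-708951 + 3499621) = √2790670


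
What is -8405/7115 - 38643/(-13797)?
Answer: 10598744/6544377 ≈ 1.6195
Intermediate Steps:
-8405/7115 - 38643/(-13797) = -8405*1/7115 - 38643*(-1/13797) = -1681/1423 + 12881/4599 = 10598744/6544377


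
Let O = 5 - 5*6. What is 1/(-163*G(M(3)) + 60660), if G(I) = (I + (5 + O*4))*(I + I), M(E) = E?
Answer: 1/150636 ≈ 6.6385e-6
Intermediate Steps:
O = -25 (O = 5 - 30 = -25)
G(I) = 2*I*(-95 + I) (G(I) = (I + (5 - 25*4))*(I + I) = (I + (5 - 100))*(2*I) = (I - 95)*(2*I) = (-95 + I)*(2*I) = 2*I*(-95 + I))
1/(-163*G(M(3)) + 60660) = 1/(-326*3*(-95 + 3) + 60660) = 1/(-326*3*(-92) + 60660) = 1/(-163*(-552) + 60660) = 1/(89976 + 60660) = 1/150636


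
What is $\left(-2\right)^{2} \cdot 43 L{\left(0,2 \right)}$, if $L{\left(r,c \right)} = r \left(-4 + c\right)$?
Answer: $0$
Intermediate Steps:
$\left(-2\right)^{2} \cdot 43 L{\left(0,2 \right)} = \left(-2\right)^{2} \cdot 43 \cdot 0 \left(-4 + 2\right) = 4 \cdot 43 \cdot 0 \left(-2\right) = 172 \cdot 0 = 0$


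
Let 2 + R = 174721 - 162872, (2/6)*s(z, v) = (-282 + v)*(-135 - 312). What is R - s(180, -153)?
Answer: -571488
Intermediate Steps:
s(z, v) = 378162 - 1341*v (s(z, v) = 3*((-282 + v)*(-135 - 312)) = 3*((-282 + v)*(-447)) = 3*(126054 - 447*v) = 378162 - 1341*v)
R = 11847 (R = -2 + (174721 - 162872) = -2 + 11849 = 11847)
R - s(180, -153) = 11847 - (378162 - 1341*(-153)) = 11847 - (378162 + 205173) = 11847 - 1*583335 = 11847 - 583335 = -571488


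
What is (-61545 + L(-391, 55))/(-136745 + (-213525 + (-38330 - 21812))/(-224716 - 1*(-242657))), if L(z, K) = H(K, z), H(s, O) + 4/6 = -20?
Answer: 3313648877/7360847136 ≈ 0.45017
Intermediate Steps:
H(s, O) = -62/3 (H(s, O) = -2/3 - 20 = -62/3)
L(z, K) = -62/3
(-61545 + L(-391, 55))/(-136745 + (-213525 + (-38330 - 21812))/(-224716 - 1*(-242657))) = (-61545 - 62/3)/(-136745 + (-213525 + (-38330 - 21812))/(-224716 - 1*(-242657))) = -184697/(3*(-136745 + (-213525 - 60142)/(-224716 + 242657))) = -184697/(3*(-136745 - 273667/17941)) = -184697/(3*(-2453615712/17941)) = -184697/3*(-17941/2453615712) = 3313648877/7360847136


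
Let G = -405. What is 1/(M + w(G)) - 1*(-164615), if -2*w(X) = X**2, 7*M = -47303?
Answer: 204580394301/1242781 ≈ 1.6462e+5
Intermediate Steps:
M = -47303/7 (M = (1/7)*(-47303) = -47303/7 ≈ -6757.6)
w(X) = -X**2/2
1/(M + w(G)) - 1*(-164615) = 1/(-47303/7 - 1/2*(-405)**2) - 1*(-164615) = 1/(-47303/7 - 1/2*164025) + 164615 = 1/(-47303/7 - 164025/2) + 164615 = 1/(-1242781/14) + 164615 = -14/1242781 + 164615 = 204580394301/1242781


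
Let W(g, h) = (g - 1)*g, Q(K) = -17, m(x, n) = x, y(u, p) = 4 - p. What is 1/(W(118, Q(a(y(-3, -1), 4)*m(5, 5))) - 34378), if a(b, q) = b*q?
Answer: -1/20572 ≈ -4.8610e-5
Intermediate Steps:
W(g, h) = g*(-1 + g) (W(g, h) = (-1 + g)*g = g*(-1 + g))
1/(W(118, Q(a(y(-3, -1), 4)*m(5, 5))) - 34378) = 1/(118*(-1 + 118) - 34378) = 1/(118*117 - 34378) = 1/(13806 - 34378) = 1/(-20572) = -1/20572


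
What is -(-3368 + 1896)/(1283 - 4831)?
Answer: -368/887 ≈ -0.41488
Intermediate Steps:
-(-3368 + 1896)/(1283 - 4831) = -(-1472)/(-3548) = -(-1472)*(-1)/3548 = -1*368/887 = -368/887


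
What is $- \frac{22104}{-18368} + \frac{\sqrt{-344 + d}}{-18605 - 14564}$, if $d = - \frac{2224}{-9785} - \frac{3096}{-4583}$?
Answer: $\frac{2763}{2296} - \frac{16 i \sqrt{2695246862645715}}{1487452361695} \approx 1.2034 - 0.00055844 i$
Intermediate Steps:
$d = \frac{40486952}{44844655}$ ($d = \left(-2224\right) \left(- \frac{1}{9785}\right) - - \frac{3096}{4583} = \frac{2224}{9785} + \frac{3096}{4583} = \frac{40486952}{44844655} \approx 0.90283$)
$- \frac{22104}{-18368} + \frac{\sqrt{-344 + d}}{-18605 - 14564} = - \frac{22104}{-18368} + \frac{\sqrt{-344 + \frac{40486952}{44844655}}}{-18605 - 14564} = \left(-22104\right) \left(- \frac{1}{18368}\right) + \frac{\sqrt{- \frac{15386074368}{44844655}}}{-18605 - 14564} = \frac{2763}{2296} + \frac{\frac{16}{44844655} i \sqrt{2695246862645715}}{-33169} = \frac{2763}{2296} + \frac{16 i \sqrt{2695246862645715}}{44844655} \left(- \frac{1}{33169}\right) = \frac{2763}{2296} - \frac{16 i \sqrt{2695246862645715}}{1487452361695}$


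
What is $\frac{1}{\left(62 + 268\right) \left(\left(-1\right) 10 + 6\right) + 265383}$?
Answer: $\frac{1}{264063} \approx 3.787 \cdot 10^{-6}$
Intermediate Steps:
$\frac{1}{\left(62 + 268\right) \left(\left(-1\right) 10 + 6\right) + 265383} = \frac{1}{330 \left(-10 + 6\right) + 265383} = \frac{1}{330 \left(-4\right) + 265383} = \frac{1}{-1320 + 265383} = \frac{1}{264063}$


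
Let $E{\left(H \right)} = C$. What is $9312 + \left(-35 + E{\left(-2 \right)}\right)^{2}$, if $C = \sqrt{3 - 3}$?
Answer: $10537$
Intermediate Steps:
$C = 0$ ($C = \sqrt{0} = 0$)
$E{\left(H \right)} = 0$
$9312 + \left(-35 + E{\left(-2 \right)}\right)^{2} = 9312 + \left(-35 + 0\right)^{2} = 9312 + \left(-35\right)^{2} = 9312 + 1225 = 10537$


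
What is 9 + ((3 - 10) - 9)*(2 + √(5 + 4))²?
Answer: -391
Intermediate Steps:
9 + ((3 - 10) - 9)*(2 + √(5 + 4))² = 9 + (-7 - 9)*(2 + √9)² = 9 - 16*(2 + 3)² = 9 - 16*5² = 9 - 16*25 = 9 - 400 = -391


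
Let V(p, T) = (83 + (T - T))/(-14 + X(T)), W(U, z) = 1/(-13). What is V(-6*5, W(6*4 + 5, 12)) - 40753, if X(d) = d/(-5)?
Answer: -37049872/909 ≈ -40759.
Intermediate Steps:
X(d) = -d/5 (X(d) = d*(-1/5) = -d/5)
W(U, z) = -1/13 (W(U, z) = 1*(-1/13) = -1/13)
V(p, T) = 83/(-14 - T/5) (V(p, T) = (83 + (T - T))/(-14 - T/5) = (83 + 0)/(-14 - T/5) = 83/(-14 - T/5))
V(-6*5, W(6*4 + 5, 12)) - 40753 = -415/(70 - 1/13) - 40753 = -415/909/13 - 40753 = -415*13/909 - 40753 = -5395/909 - 40753 = -37049872/909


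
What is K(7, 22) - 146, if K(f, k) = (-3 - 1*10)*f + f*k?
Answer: -83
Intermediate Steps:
K(f, k) = -13*f + f*k (K(f, k) = (-3 - 10)*f + f*k = -13*f + f*k)
K(7, 22) - 146 = 7*(-13 + 22) - 146 = 7*9 - 146 = 63 - 146 = -83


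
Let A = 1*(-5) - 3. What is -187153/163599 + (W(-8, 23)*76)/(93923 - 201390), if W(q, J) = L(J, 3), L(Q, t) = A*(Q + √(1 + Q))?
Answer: -17825003035/17581493733 + 1216*√6/107467 ≈ -0.98613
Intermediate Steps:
A = -8 (A = -5 - 3 = -8)
L(Q, t) = -8*Q - 8*√(1 + Q) (L(Q, t) = -8*(Q + √(1 + Q)) = -8*Q - 8*√(1 + Q))
W(q, J) = -8*J - 8*√(1 + J)
-187153/163599 + (W(-8, 23)*76)/(93923 - 201390) = -187153/163599 + ((-8*23 - 8*√(1 + 23))*76)/(93923 - 201390) = -187153*1/163599 + ((-184 - 16*√6)*76)/(-107467) = -187153/163599 + ((-184 - 16*√6)*76)*(-1/107467) = -187153/163599 + (-13984 - 1216*√6)*(-1/107467) = -187153/163599 + (13984/107467 + 1216*√6/107467) = -17825003035/17581493733 + 1216*√6/107467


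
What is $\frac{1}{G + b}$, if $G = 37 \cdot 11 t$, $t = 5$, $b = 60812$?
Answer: $\frac{1}{62847} \approx 1.5912 \cdot 10^{-5}$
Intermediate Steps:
$G = 2035$ ($G = 37 \cdot 11 \cdot 5 = 407 \cdot 5 = 2035$)
$\frac{1}{G + b} = \frac{1}{2035 + 60812} = \frac{1}{62847}$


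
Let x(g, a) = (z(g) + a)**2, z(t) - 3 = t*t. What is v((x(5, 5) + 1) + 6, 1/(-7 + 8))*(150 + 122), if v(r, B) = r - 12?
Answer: 294848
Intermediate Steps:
z(t) = 3 + t**2 (z(t) = 3 + t*t = 3 + t**2)
x(g, a) = (3 + a + g**2)**2 (x(g, a) = ((3 + g**2) + a)**2 = (3 + a + g**2)**2)
v(r, B) = -12 + r
v((x(5, 5) + 1) + 6, 1/(-7 + 8))*(150 + 122) = (-12 + (((3 + 5 + 5**2)**2 + 1) + 6))*(150 + 122) = (-12 + (((3 + 5 + 25)**2 + 1) + 6))*272 = (-12 + ((33**2 + 1) + 6))*272 = (-12 + ((1089 + 1) + 6))*272 = (-12 + (1090 + 6))*272 = (-12 + 1096)*272 = 1084*272 = 294848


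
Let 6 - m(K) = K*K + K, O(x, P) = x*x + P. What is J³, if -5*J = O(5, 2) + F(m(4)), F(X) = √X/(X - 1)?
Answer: -491949/3125 + 492061*I*√14/421875 ≈ -157.42 + 4.3641*I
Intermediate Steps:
O(x, P) = P + x² (O(x, P) = x² + P = P + x²)
m(K) = 6 - K - K² (m(K) = 6 - (K*K + K) = 6 - (K² + K) = 6 - (K + K²) = 6 + (-K - K²) = 6 - K - K²)
F(X) = √X/(-1 + X)
J = -27/5 + I*√14/75 (J = -((2 + 5²) + √(6 - 1*4 - 1*4²)/(-1 + (6 - 1*4 - 1*4²)))/5 = -((2 + 25) + √(6 - 4 - 1*16)/(-1 + (6 - 4 - 1*16)))/5 = -(27 + √(6 - 4 - 16)/(-1 + (6 - 4 - 16)))/5 = -(27 + √(-14)/(-1 - 14))/5 = -(27 + (I*√14)/(-15))/5 = -(27 + (I*√14)*(-1/15))/5 = -(27 - I*√14/15)/5 = -27/5 + I*√14/75 ≈ -5.4 + 0.049889*I)
J³ = (-27/5 + I*√14/75)³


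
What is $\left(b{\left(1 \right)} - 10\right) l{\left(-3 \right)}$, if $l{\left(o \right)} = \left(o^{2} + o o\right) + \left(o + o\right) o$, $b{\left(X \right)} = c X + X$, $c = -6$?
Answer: $-540$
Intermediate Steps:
$b{\left(X \right)} = - 5 X$ ($b{\left(X \right)} = - 6 X + X = - 5 X$)
$l{\left(o \right)} = 4 o^{2}$ ($l{\left(o \right)} = \left(o^{2} + o^{2}\right) + 2 o o = 2 o^{2} + 2 o^{2} = 4 o^{2}$)
$\left(b{\left(1 \right)} - 10\right) l{\left(-3 \right)} = \left(\left(-5\right) 1 - 10\right) 4 \left(-3\right)^{2} = \left(-5 - 10\right) 4 \cdot 9 = \left(-15\right) 36 = -540$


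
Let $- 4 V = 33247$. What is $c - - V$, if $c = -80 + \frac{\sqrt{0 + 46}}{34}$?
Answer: $- \frac{33567}{4} + \frac{\sqrt{46}}{34} \approx -8391.5$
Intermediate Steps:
$V = - \frac{33247}{4}$ ($V = \left(- \frac{1}{4}\right) 33247 = - \frac{33247}{4} \approx -8311.8$)
$c = -80 + \frac{\sqrt{46}}{34} \approx -79.801$
$c - - V = \left(-80 + \frac{\sqrt{46}}{34}\right) - \left(-1\right) \left(- \frac{33247}{4}\right) = \left(-80 + \frac{\sqrt{46}}{34}\right) - \frac{33247}{4} = - \frac{33567}{4} + \frac{\sqrt{46}}{34}$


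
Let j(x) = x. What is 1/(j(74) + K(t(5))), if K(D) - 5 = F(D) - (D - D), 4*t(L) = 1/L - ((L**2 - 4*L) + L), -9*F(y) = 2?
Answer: 9/709 ≈ 0.012694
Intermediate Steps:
F(y) = -2/9 (F(y) = -1/9*2 = -2/9)
t(L) = -L**2/4 + 1/(4*L) + 3*L/4 (t(L) = (1/L - ((L**2 - 4*L) + L))/4 = (1/L - (L**2 - 3*L))/4 = (1/L + (-L**2 + 3*L))/4 = (1/L - L**2 + 3*L)/4 = -L**2/4 + 1/(4*L) + 3*L/4)
K(D) = 43/9 (K(D) = 5 + (-2/9 - (D - D)) = 5 + (-2/9 - 1*0) = 5 + (-2/9 + 0) = 5 - 2/9 = 43/9)
1/(j(74) + K(t(5))) = 1/(74 + 43/9) = 1/(709/9) = 9/709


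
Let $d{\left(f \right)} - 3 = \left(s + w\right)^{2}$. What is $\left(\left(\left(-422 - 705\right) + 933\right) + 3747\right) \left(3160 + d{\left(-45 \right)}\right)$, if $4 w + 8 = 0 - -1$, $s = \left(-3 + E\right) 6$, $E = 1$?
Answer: $\frac{190558049}{16} \approx 1.191 \cdot 10^{7}$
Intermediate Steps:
$s = -12$ ($s = \left(-3 + 1\right) 6 = \left(-2\right) 6 = -12$)
$w = - \frac{7}{4}$ ($w = -2 + \frac{0 - -1}{4} = -2 + \frac{0 + 1}{4} = -2 + \frac{1}{4} \cdot 1 = -2 + \frac{1}{4} = - \frac{7}{4} \approx -1.75$)
$d{\left(f \right)} = \frac{3073}{16}$ ($d{\left(f \right)} = 3 + \left(-12 - \frac{7}{4}\right)^{2} = 3 + \left(- \frac{55}{4}\right)^{2} = 3 + \frac{3025}{16} = \frac{3073}{16}$)
$\left(\left(\left(-422 - 705\right) + 933\right) + 3747\right) \left(3160 + d{\left(-45 \right)}\right) = \left(\left(\left(-422 - 705\right) + 933\right) + 3747\right) \left(3160 + \frac{3073}{16}\right) = \left(\left(-1127 + 933\right) + 3747\right) \frac{53633}{16} = \left(-194 + 3747\right) \frac{53633}{16} = 3553 \cdot \frac{53633}{16} = \frac{190558049}{16}$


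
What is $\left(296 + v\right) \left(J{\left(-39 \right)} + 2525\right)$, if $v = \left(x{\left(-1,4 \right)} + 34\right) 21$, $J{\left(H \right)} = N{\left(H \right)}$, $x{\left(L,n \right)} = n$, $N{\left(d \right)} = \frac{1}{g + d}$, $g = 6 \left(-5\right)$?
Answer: $\frac{190601056}{69} \approx 2.7623 \cdot 10^{6}$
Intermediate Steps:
$g = -30$
$N{\left(d \right)} = \frac{1}{-30 + d}$
$J{\left(H \right)} = \frac{1}{-30 + H}$
$v = 798$ ($v = \left(4 + 34\right) 21 = 38 \cdot 21 = 798$)
$\left(296 + v\right) \left(J{\left(-39 \right)} + 2525\right) = \left(296 + 798\right) \left(\frac{1}{-30 - 39} + 2525\right) = 1094 \left(\frac{1}{-69} + 2525\right) = 1094 \left(- \frac{1}{69} + 2525\right) = 1094 \cdot \frac{174224}{69} = \frac{190601056}{69}$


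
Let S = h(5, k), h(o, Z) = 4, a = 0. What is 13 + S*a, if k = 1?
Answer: 13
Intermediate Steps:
S = 4
13 + S*a = 13 + 4*0 = 13 + 0 = 13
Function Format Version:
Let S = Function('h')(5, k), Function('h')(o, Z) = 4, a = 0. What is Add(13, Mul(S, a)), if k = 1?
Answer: 13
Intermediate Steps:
S = 4
Add(13, Mul(S, a)) = Add(13, Mul(4, 0)) = Add(13, 0) = 13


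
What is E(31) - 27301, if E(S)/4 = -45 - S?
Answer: -27605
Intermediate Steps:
E(S) = -180 - 4*S (E(S) = 4*(-45 - S) = -180 - 4*S)
E(31) - 27301 = (-180 - 4*31) - 27301 = (-180 - 124) - 27301 = -304 - 27301 = -27605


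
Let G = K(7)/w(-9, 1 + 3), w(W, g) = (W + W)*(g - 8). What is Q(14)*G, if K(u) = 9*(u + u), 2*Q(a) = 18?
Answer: 63/4 ≈ 15.750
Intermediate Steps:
Q(a) = 9 (Q(a) = (1/2)*18 = 9)
K(u) = 18*u (K(u) = 9*(2*u) = 18*u)
w(W, g) = 2*W*(-8 + g) (w(W, g) = (2*W)*(-8 + g) = 2*W*(-8 + g))
G = 7/4 (G = (18*7)/((2*(-9)*(-8 + (1 + 3)))) = 126/((2*(-9)*(-8 + 4))) = 126/((2*(-9)*(-4))) = 126/72 = 126*(1/72) = 7/4 ≈ 1.7500)
Q(14)*G = 9*(7/4) = 63/4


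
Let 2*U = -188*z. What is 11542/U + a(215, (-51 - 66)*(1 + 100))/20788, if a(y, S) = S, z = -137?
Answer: 43877885/133853932 ≈ 0.32780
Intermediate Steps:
U = 12878 (U = (-188*(-137))/2 = (½)*25756 = 12878)
11542/U + a(215, (-51 - 66)*(1 + 100))/20788 = 11542/12878 + ((-51 - 66)*(1 + 100))/20788 = 11542*(1/12878) - 117*101*(1/20788) = 5771/6439 - 11817*1/20788 = 5771/6439 - 11817/20788 = 43877885/133853932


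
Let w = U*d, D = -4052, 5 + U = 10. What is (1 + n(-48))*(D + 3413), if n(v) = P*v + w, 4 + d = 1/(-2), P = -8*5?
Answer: -2426283/2 ≈ -1.2131e+6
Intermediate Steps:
U = 5 (U = -5 + 10 = 5)
P = -40
d = -9/2 (d = -4 + 1/(-2) = -4 - 1/2 = -9/2 ≈ -4.5000)
w = -45/2 (w = 5*(-9/2) = -45/2 ≈ -22.500)
n(v) = -45/2 - 40*v (n(v) = -40*v - 45/2 = -45/2 - 40*v)
(1 + n(-48))*(D + 3413) = (1 + (-45/2 - 40*(-48)))*(-4052 + 3413) = (1 + (-45/2 + 1920))*(-639) = (1 + 3795/2)*(-639) = (3797/2)*(-639) = -2426283/2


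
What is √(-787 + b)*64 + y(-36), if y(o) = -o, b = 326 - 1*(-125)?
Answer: 36 + 256*I*√21 ≈ 36.0 + 1173.1*I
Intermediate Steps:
b = 451 (b = 326 + 125 = 451)
√(-787 + b)*64 + y(-36) = √(-787 + 451)*64 - 1*(-36) = √(-336)*64 + 36 = (4*I*√21)*64 + 36 = 256*I*√21 + 36 = 36 + 256*I*√21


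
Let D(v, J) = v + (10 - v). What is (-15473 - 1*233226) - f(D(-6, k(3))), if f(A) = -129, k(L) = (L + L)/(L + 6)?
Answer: -248570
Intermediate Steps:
k(L) = 2*L/(6 + L) (k(L) = (2*L)/(6 + L) = 2*L/(6 + L))
D(v, J) = 10
(-15473 - 1*233226) - f(D(-6, k(3))) = (-15473 - 1*233226) - 1*(-129) = (-15473 - 233226) + 129 = -248699 + 129 = -248570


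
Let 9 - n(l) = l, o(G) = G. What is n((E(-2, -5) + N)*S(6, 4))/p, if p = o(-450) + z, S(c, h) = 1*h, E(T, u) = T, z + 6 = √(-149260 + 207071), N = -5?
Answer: -16872/150125 - 37*√57811/150125 ≈ -0.17165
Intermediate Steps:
z = -6 + √57811 (z = -6 + √(-149260 + 207071) = -6 + √57811 ≈ 234.44)
S(c, h) = h
n(l) = 9 - l
p = -456 + √57811 (p = -450 + (-6 + √57811) = -456 + √57811 ≈ -215.56)
n((E(-2, -5) + N)*S(6, 4))/p = (9 - (-2 - 5)*4)/(-456 + √57811) = (9 - (-7)*4)/(-456 + √57811) = (9 - 1*(-28))/(-456 + √57811) = (9 + 28)/(-456 + √57811) = 37/(-456 + √57811)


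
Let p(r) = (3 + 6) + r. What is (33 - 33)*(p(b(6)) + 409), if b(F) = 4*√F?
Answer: 0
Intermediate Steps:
p(r) = 9 + r
(33 - 33)*(p(b(6)) + 409) = (33 - 33)*((9 + 4*√6) + 409) = 0*(418 + 4*√6) = 0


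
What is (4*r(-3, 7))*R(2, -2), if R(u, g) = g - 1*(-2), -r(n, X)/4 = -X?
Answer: 0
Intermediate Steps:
r(n, X) = 4*X (r(n, X) = -(-4)*X = 4*X)
R(u, g) = 2 + g (R(u, g) = g + 2 = 2 + g)
(4*r(-3, 7))*R(2, -2) = (4*(4*7))*(2 - 2) = (4*28)*0 = 112*0 = 0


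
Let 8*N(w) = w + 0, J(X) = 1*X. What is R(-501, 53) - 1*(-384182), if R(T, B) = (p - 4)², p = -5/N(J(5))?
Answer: 384326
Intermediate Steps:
J(X) = X
N(w) = w/8 (N(w) = (w + 0)/8 = w/8)
p = -8 (p = -5/((⅛)*5) = -5/5/8 = -5*8/5 = -8)
R(T, B) = 144 (R(T, B) = (-8 - 4)² = (-12)² = 144)
R(-501, 53) - 1*(-384182) = 144 - 1*(-384182) = 144 + 384182 = 384326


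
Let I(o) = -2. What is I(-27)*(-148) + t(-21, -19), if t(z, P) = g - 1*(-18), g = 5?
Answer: 319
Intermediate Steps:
t(z, P) = 23 (t(z, P) = 5 - 1*(-18) = 5 + 18 = 23)
I(-27)*(-148) + t(-21, -19) = -2*(-148) + 23 = 296 + 23 = 319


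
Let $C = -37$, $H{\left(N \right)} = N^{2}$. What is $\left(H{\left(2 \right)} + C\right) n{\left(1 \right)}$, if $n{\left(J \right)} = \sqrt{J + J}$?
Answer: $- 33 \sqrt{2} \approx -46.669$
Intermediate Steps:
$n{\left(J \right)} = \sqrt{2} \sqrt{J}$ ($n{\left(J \right)} = \sqrt{2 J} = \sqrt{2} \sqrt{J}$)
$\left(H{\left(2 \right)} + C\right) n{\left(1 \right)} = \left(2^{2} - 37\right) \sqrt{2} \sqrt{1} = \left(4 - 37\right) \sqrt{2} \cdot 1 = - 33 \sqrt{2}$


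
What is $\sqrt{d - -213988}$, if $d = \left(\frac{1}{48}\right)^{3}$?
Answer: $\frac{\sqrt{70996082691}}{576} \approx 462.59$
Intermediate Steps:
$d = \frac{1}{110592}$ ($d = \left(\frac{1}{48}\right)^{3} = \frac{1}{110592} \approx 9.0422 \cdot 10^{-6}$)
$\sqrt{d - -213988} = \sqrt{\frac{1}{110592} - -213988} = \sqrt{\frac{1}{110592} + 213988} = \sqrt{\frac{23665360897}{110592}} = \frac{\sqrt{70996082691}}{576}$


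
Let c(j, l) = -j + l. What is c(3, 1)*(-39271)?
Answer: 78542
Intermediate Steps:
c(j, l) = l - j
c(3, 1)*(-39271) = (1 - 1*3)*(-39271) = (1 - 3)*(-39271) = -2*(-39271) = 78542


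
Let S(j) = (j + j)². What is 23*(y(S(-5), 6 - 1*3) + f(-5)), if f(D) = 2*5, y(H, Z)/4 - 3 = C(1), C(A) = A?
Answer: 598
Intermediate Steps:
S(j) = 4*j² (S(j) = (2*j)² = 4*j²)
y(H, Z) = 16 (y(H, Z) = 12 + 4*1 = 12 + 4 = 16)
f(D) = 10
23*(y(S(-5), 6 - 1*3) + f(-5)) = 23*(16 + 10) = 23*26 = 598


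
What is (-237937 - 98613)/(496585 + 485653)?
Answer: -168275/491119 ≈ -0.34264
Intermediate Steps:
(-237937 - 98613)/(496585 + 485653) = -336550/982238 = -336550*1/982238 = -168275/491119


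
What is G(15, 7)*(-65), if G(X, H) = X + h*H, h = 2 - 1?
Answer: -1430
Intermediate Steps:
h = 1
G(X, H) = H + X (G(X, H) = X + 1*H = X + H = H + X)
G(15, 7)*(-65) = (7 + 15)*(-65) = 22*(-65) = -1430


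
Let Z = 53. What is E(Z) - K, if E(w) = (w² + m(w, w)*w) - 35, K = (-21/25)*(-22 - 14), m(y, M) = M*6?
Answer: 489944/25 ≈ 19598.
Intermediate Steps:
m(y, M) = 6*M
K = 756/25 (K = -21*1/25*(-36) = -21/25*(-36) = 756/25 ≈ 30.240)
E(w) = -35 + 7*w² (E(w) = (w² + (6*w)*w) - 35 = (w² + 6*w²) - 35 = 7*w² - 35 = -35 + 7*w²)
E(Z) - K = (-35 + 7*53²) - 1*756/25 = (-35 + 7*2809) - 756/25 = (-35 + 19663) - 756/25 = 19628 - 756/25 = 489944/25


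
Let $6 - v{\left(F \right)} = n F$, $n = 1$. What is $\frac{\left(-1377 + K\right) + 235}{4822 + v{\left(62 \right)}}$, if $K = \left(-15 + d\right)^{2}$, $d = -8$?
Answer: $- \frac{613}{4766} \approx -0.12862$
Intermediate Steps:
$K = 529$ ($K = \left(-15 - 8\right)^{2} = \left(-23\right)^{2} = 529$)
$v{\left(F \right)} = 6 - F$ ($v{\left(F \right)} = 6 - 1 F = 6 - F$)
$\frac{\left(-1377 + K\right) + 235}{4822 + v{\left(62 \right)}} = \frac{\left(-1377 + 529\right) + 235}{4822 + \left(6 - 62\right)} = \frac{-848 + 235}{4822 + \left(6 - 62\right)} = - \frac{613}{4822 - 56} = - \frac{613}{4766}$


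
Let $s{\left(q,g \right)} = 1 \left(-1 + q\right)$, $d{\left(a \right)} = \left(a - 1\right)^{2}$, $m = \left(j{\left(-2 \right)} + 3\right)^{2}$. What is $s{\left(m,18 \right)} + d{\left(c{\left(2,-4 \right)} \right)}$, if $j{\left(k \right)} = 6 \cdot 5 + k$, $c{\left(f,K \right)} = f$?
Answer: $961$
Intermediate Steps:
$j{\left(k \right)} = 30 + k$
$m = 961$ ($m = \left(\left(30 - 2\right) + 3\right)^{2} = \left(28 + 3\right)^{2} = 31^{2} = 961$)
$d{\left(a \right)} = \left(-1 + a\right)^{2}$
$s{\left(q,g \right)} = -1 + q$
$s{\left(m,18 \right)} + d{\left(c{\left(2,-4 \right)} \right)} = \left(-1 + 961\right) + \left(-1 + 2\right)^{2} = 960 + 1^{2} = 960 + 1 = 961$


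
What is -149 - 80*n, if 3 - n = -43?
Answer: -3829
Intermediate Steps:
n = 46 (n = 3 - 1*(-43) = 3 + 43 = 46)
-149 - 80*n = -149 - 80*46 = -149 - 3680 = -3829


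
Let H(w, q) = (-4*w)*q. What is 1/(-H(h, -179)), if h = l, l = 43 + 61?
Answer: -1/74464 ≈ -1.3429e-5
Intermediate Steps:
l = 104
h = 104
H(w, q) = -4*q*w
1/(-H(h, -179)) = 1/(-(-4)*(-179)*104) = 1/(-1*74464) = 1/(-74464) = -1/74464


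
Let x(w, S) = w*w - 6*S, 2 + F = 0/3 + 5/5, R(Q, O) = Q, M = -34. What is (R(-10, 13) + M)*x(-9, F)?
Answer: -3828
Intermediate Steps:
F = -1 (F = -2 + (0/3 + 5/5) = -2 + (0*(⅓) + 5*(⅕)) = -2 + (0 + 1) = -2 + 1 = -1)
x(w, S) = w² - 6*S
(R(-10, 13) + M)*x(-9, F) = (-10 - 34)*((-9)² - 6*(-1)) = -44*(81 + 6) = -44*87 = -3828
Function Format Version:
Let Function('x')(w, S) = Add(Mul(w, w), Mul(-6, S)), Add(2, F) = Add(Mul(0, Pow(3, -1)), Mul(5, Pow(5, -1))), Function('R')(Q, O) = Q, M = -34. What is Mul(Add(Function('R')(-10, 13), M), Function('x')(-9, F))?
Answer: -3828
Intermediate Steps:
F = -1 (F = Add(-2, Add(Mul(0, Pow(3, -1)), Mul(5, Pow(5, -1)))) = Add(-2, Add(Mul(0, Rational(1, 3)), Mul(5, Rational(1, 5)))) = Add(-2, Add(0, 1)) = Add(-2, 1) = -1)
Function('x')(w, S) = Add(Pow(w, 2), Mul(-6, S))
Mul(Add(Function('R')(-10, 13), M), Function('x')(-9, F)) = Mul(Add(-10, -34), Add(Pow(-9, 2), Mul(-6, -1))) = Mul(-44, Add(81, 6)) = Mul(-44, 87) = -3828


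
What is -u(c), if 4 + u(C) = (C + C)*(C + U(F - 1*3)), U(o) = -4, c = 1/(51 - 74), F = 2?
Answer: 1930/529 ≈ 3.6484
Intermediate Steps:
c = -1/23 (c = 1/(-23) = -1/23 ≈ -0.043478)
u(C) = -4 + 2*C*(-4 + C) (u(C) = -4 + (C + C)*(C - 4) = -4 + (2*C)*(-4 + C) = -4 + 2*C*(-4 + C))
-u(c) = -(-4 - 8*(-1/23) + 2*(-1/23)²) = -(-4 + 8/23 + 2*(1/529)) = -(-4 + 8/23 + 2/529) = -1*(-1930/529) = 1930/529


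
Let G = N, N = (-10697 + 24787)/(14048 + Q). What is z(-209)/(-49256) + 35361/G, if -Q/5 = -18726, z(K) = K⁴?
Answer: 80331546429779/347008520 ≈ 2.3150e+5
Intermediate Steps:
Q = 93630 (Q = -5*(-18726) = 93630)
N = 7045/53839 (N = (-10697 + 24787)/(14048 + 93630) = 14090/107678 = 14090*(1/107678) = 7045/53839 ≈ 0.13085)
G = 7045/53839 ≈ 0.13085
z(-209)/(-49256) + 35361/G = (-209)⁴/(-49256) + 35361/(7045/53839) = 1908029761*(-1/49256) + 35361*(53839/7045) = -1908029761/49256 + 1903800879/7045 = 80331546429779/347008520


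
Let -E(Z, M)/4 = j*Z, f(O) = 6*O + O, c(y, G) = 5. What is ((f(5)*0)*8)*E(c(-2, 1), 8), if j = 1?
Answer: 0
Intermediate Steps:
f(O) = 7*O
E(Z, M) = -4*Z
((f(5)*0)*8)*E(c(-2, 1), 8) = (((7*5)*0)*8)*(-4*5) = ((35*0)*8)*(-20) = (0*8)*(-20) = 0*(-20) = 0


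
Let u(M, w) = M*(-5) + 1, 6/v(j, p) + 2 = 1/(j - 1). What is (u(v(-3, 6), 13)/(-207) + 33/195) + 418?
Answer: 16876606/40365 ≈ 418.10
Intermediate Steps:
v(j, p) = 6/(-2 + 1/(-1 + j)) (v(j, p) = 6/(-2 + 1/(j - 1)) = 6/(-2 + 1/(-1 + j)))
u(M, w) = 1 - 5*M (u(M, w) = -5*M + 1 = 1 - 5*M)
(u(v(-3, 6), 13)/(-207) + 33/195) + 418 = ((1 - 30*(1 - 1*(-3))/(-3 + 2*(-3)))/(-207) + 33/195) + 418 = ((1 - 30*(1 + 3)/(-3 - 6))*(-1/207) + 33*(1/195)) + 418 = ((1 - 30*4/(-9))*(-1/207) + 11/65) + 418 = ((1 - 30*(-1)*4/9)*(-1/207) + 11/65) + 418 = ((1 - 5*(-8/3))*(-1/207) + 11/65) + 418 = ((1 + 40/3)*(-1/207) + 11/65) + 418 = ((43/3)*(-1/207) + 11/65) + 418 = (-43/621 + 11/65) + 418 = 4036/40365 + 418 = 16876606/40365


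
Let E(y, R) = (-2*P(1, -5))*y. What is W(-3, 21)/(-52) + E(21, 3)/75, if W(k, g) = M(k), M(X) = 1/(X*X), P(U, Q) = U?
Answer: -6577/11700 ≈ -0.56214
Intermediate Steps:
E(y, R) = -2*y (E(y, R) = (-2*1)*y = -2*y)
M(X) = X**(-2) (M(X) = 1/(X**2) = X**(-2))
W(k, g) = k**(-2)
W(-3, 21)/(-52) + E(21, 3)/75 = 1/((-3)**2*(-52)) - 2*21/75 = (1/9)*(-1/52) - 42*1/75 = -1/468 - 14/25 = -6577/11700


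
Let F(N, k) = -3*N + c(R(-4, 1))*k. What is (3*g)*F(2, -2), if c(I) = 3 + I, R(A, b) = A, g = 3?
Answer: -36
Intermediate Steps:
F(N, k) = -k - 3*N (F(N, k) = -3*N + (3 - 4)*k = -3*N - k = -k - 3*N)
(3*g)*F(2, -2) = (3*3)*(-1*(-2) - 3*2) = 9*(2 - 6) = 9*(-4) = -36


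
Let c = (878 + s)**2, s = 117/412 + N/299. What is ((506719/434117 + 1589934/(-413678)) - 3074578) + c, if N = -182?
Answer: -35120962679109282358181/15241708612212272 ≈ -2.3043e+6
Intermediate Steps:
s = -3077/9476 (s = 117/412 - 182/299 = 117*(1/412) - 182*1/299 = 117/412 - 14/23 = -3077/9476 ≈ -0.32472)
c = 69170010556201/89794576 (c = (878 - 3077/9476)**2 = (8316851/9476)**2 = 69170010556201/89794576 ≈ 7.7031e+5)
((506719/434117 + 1589934/(-413678)) - 3074578) + c = ((506719/434117 + 1589934/(-413678)) - 3074578) + 69170010556201/89794576 = ((506719*(1/434117) + 1589934*(-1/413678)) - 3074578) + 69170010556201/89794576 = ((506719/434117 - 794967/206839) - 3074578) + 69170010556201/89794576 = (-240299437898/89792326163 - 3074578) + 69170010556201/89794576 = -276073750889022112/89792326163 + 69170010556201/89794576 = -35120962679109282358181/15241708612212272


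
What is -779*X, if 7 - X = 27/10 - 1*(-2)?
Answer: -17917/10 ≈ -1791.7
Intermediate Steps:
X = 23/10 (X = 7 - (27/10 - 1*(-2)) = 7 - (27*(⅒) + 2) = 7 - (27/10 + 2) = 7 - 1*47/10 = 7 - 47/10 = 23/10 ≈ 2.3000)
-779*X = -779*23/10 = -17917/10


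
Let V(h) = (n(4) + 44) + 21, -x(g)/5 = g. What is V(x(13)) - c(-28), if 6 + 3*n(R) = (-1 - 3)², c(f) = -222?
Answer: 871/3 ≈ 290.33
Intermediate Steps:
x(g) = -5*g
n(R) = 10/3 (n(R) = -2 + (-1 - 3)²/3 = -2 + (⅓)*(-4)² = -2 + (⅓)*16 = -2 + 16/3 = 10/3)
V(h) = 205/3 (V(h) = (10/3 + 44) + 21 = 142/3 + 21 = 205/3)
V(x(13)) - c(-28) = 205/3 - 1*(-222) = 205/3 + 222 = 871/3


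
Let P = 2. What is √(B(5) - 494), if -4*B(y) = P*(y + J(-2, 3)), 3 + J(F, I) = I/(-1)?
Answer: I*√1974/2 ≈ 22.215*I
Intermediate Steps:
J(F, I) = -3 - I (J(F, I) = -3 + I/(-1) = -3 + I*(-1) = -3 - I)
B(y) = 3 - y/2 (B(y) = -(y + (-3 - 1*3))/2 = -(y + (-3 - 3))/2 = -(y - 6)/2 = -(-6 + y)/2 = -(-12 + 2*y)/4 = 3 - y/2)
√(B(5) - 494) = √((3 - ½*5) - 494) = √((3 - 5/2) - 494) = √(½ - 494) = √(-987/2) = I*√1974/2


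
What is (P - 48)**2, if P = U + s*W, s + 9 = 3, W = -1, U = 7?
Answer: 1225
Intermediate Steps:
s = -6 (s = -9 + 3 = -6)
P = 13 (P = 7 - 6*(-1) = 7 + 6 = 13)
(P - 48)**2 = (13 - 48)**2 = (-35)**2 = 1225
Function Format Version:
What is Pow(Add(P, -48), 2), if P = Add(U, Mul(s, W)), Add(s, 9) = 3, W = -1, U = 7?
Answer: 1225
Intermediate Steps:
s = -6 (s = Add(-9, 3) = -6)
P = 13 (P = Add(7, Mul(-6, -1)) = Add(7, 6) = 13)
Pow(Add(P, -48), 2) = Pow(Add(13, -48), 2) = Pow(-35, 2) = 1225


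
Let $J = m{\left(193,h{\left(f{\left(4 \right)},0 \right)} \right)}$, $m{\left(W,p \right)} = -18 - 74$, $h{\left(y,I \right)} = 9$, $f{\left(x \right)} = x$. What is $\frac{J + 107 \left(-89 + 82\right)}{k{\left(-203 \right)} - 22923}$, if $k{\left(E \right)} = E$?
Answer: $\frac{841}{23126} \approx 0.036366$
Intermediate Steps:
$m{\left(W,p \right)} = -92$ ($m{\left(W,p \right)} = -18 - 74 = -92$)
$J = -92$
$\frac{J + 107 \left(-89 + 82\right)}{k{\left(-203 \right)} - 22923} = \frac{-92 + 107 \left(-89 + 82\right)}{-203 - 22923} = \frac{-92 + 107 \left(-7\right)}{-23126} = \left(-92 - 749\right) \left(- \frac{1}{23126}\right) = \left(-841\right) \left(- \frac{1}{23126}\right) = \frac{841}{23126}$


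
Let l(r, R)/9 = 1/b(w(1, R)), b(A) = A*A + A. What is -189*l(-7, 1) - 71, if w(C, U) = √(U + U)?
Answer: -1772 + 1701*√2/2 ≈ -569.21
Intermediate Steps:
w(C, U) = √2*√U (w(C, U) = √(2*U) = √2*√U)
b(A) = A + A² (b(A) = A² + A = A + A²)
l(r, R) = 9*√2/(2*√R*(1 + √2*√R)) (l(r, R) = 9/(((√2*√R)*(1 + √2*√R))) = 9/((√2*√R*(1 + √2*√R))) = 9*(√2/(2*√R*(1 + √2*√R))) = 9*√2/(2*√R*(1 + √2*√R)))
-189*l(-7, 1) - 71 = -1701*√2/(2*(√1 + 1*√2)) - 71 = -1701*√2/(2*(1 + √2)) - 71 = -71 - 1701*√2/(2*(1 + √2))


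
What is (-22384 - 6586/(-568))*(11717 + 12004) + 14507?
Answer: -150713492135/284 ≈ -5.3068e+8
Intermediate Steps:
(-22384 - 6586/(-568))*(11717 + 12004) + 14507 = (-22384 - 6586*(-1/568))*23721 + 14507 = (-22384 + 3293/284)*23721 + 14507 = -6353763/284*23721 + 14507 = -150717612123/284 + 14507 = -150713492135/284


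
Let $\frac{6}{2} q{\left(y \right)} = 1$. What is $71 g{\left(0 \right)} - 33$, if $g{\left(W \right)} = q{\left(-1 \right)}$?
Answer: $- \frac{28}{3} \approx -9.3333$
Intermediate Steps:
$q{\left(y \right)} = \frac{1}{3}$ ($q{\left(y \right)} = \frac{1}{3} \cdot 1 = \frac{1}{3}$)
$g{\left(W \right)} = \frac{1}{3}$
$71 g{\left(0 \right)} - 33 = 71 \cdot \frac{1}{3} - 33 = \frac{71}{3} - 33 = - \frac{28}{3}$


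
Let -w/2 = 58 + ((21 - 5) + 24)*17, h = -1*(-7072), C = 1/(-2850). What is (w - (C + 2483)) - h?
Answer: -31438349/2850 ≈ -11031.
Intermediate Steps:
C = -1/2850 ≈ -0.00035088
h = 7072
w = -1476 (w = -2*(58 + ((21 - 5) + 24)*17) = -2*(58 + (16 + 24)*17) = -2*(58 + 40*17) = -2*(58 + 680) = -2*738 = -1476)
(w - (C + 2483)) - h = (-1476 - (-1/2850 + 2483)) - 1*7072 = (-1476 - 1*7076549/2850) - 7072 = (-1476 - 7076549/2850) - 7072 = -11283149/2850 - 7072 = -31438349/2850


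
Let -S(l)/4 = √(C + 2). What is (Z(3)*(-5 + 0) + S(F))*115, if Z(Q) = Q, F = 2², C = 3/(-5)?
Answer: -1725 - 92*√35 ≈ -2269.3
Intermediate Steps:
C = -⅗ (C = 3*(-⅕) = -⅗ ≈ -0.60000)
F = 4
S(l) = -4*√35/5 (S(l) = -4*√(-⅗ + 2) = -4*√35/5)
(Z(3)*(-5 + 0) + S(F))*115 = (3*(-5 + 0) - 4*√35/5)*115 = (3*(-5) - 4*√35/5)*115 = (-15 - 4*√35/5)*115 = -1725 - 92*√35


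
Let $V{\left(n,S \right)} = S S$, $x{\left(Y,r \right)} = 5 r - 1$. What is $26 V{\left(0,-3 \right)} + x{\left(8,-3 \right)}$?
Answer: $218$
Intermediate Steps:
$x{\left(Y,r \right)} = -1 + 5 r$
$V{\left(n,S \right)} = S^{2}$
$26 V{\left(0,-3 \right)} + x{\left(8,-3 \right)} = 26 \left(-3\right)^{2} + \left(-1 + 5 \left(-3\right)\right) = 26 \cdot 9 - 16 = 234 - 16 = 218$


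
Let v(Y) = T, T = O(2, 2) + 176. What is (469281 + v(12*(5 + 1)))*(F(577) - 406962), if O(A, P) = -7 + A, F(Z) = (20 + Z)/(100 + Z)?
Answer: -129339977243004/677 ≈ -1.9105e+11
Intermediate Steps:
F(Z) = (20 + Z)/(100 + Z)
T = 171 (T = (-7 + 2) + 176 = -5 + 176 = 171)
v(Y) = 171
(469281 + v(12*(5 + 1)))*(F(577) - 406962) = (469281 + 171)*((20 + 577)/(100 + 577) - 406962) = 469452*(597/677 - 406962) = 469452*(-275512677/677) = -129339977243004/677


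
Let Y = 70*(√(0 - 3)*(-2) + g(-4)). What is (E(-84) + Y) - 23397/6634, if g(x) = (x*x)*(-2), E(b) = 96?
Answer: -14246693/6634 - 140*I*√3 ≈ -2147.5 - 242.49*I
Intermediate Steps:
g(x) = -2*x² (g(x) = x²*(-2) = -2*x²)
Y = -2240 - 140*I*√3 (Y = 70*(√(0 - 3)*(-2) - 2*(-4)²) = 70*(√(-3)*(-2) - 2*16) = 70*((I*√3)*(-2) - 32) = 70*(-2*I*√3 - 32) = 70*(-32 - 2*I*√3) = -2240 - 140*I*√3 ≈ -2240.0 - 242.49*I)
(E(-84) + Y) - 23397/6634 = (96 + (-2240 - 140*I*√3)) - 23397/6634 = (-2144 - 140*I*√3) - 23397*1/6634 = (-2144 - 140*I*√3) - 23397/6634 = -14246693/6634 - 140*I*√3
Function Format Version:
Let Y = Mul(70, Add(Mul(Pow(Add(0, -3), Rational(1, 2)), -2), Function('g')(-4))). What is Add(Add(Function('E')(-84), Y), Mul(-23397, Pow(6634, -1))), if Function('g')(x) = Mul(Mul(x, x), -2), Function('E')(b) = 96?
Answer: Add(Rational(-14246693, 6634), Mul(-140, I, Pow(3, Rational(1, 2)))) ≈ Add(-2147.5, Mul(-242.49, I))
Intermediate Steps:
Function('g')(x) = Mul(-2, Pow(x, 2)) (Function('g')(x) = Mul(Pow(x, 2), -2) = Mul(-2, Pow(x, 2)))
Y = Add(-2240, Mul(-140, I, Pow(3, Rational(1, 2)))) (Y = Mul(70, Add(Mul(Pow(Add(0, -3), Rational(1, 2)), -2), Mul(-2, Pow(-4, 2)))) = Mul(70, Add(Mul(Pow(-3, Rational(1, 2)), -2), Mul(-2, 16))) = Mul(70, Add(Mul(Mul(I, Pow(3, Rational(1, 2))), -2), -32)) = Mul(70, Add(Mul(-2, I, Pow(3, Rational(1, 2))), -32)) = Mul(70, Add(-32, Mul(-2, I, Pow(3, Rational(1, 2))))) = Add(-2240, Mul(-140, I, Pow(3, Rational(1, 2)))) ≈ Add(-2240.0, Mul(-242.49, I)))
Add(Add(Function('E')(-84), Y), Mul(-23397, Pow(6634, -1))) = Add(Add(96, Add(-2240, Mul(-140, I, Pow(3, Rational(1, 2))))), Mul(-23397, Pow(6634, -1))) = Add(Add(-2144, Mul(-140, I, Pow(3, Rational(1, 2)))), Mul(-23397, Rational(1, 6634))) = Add(Add(-2144, Mul(-140, I, Pow(3, Rational(1, 2)))), Rational(-23397, 6634)) = Add(Rational(-14246693, 6634), Mul(-140, I, Pow(3, Rational(1, 2))))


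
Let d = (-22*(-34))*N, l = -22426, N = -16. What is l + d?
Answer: -34394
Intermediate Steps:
d = -11968 (d = -22*(-34)*(-16) = 748*(-16) = -11968)
l + d = -22426 - 11968 = -34394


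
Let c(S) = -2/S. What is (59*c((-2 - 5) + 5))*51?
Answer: 3009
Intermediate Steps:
(59*c((-2 - 5) + 5))*51 = (59*(-2/((-2 - 5) + 5)))*51 = (59*(-2/(-7 + 5)))*51 = (59*(-2/(-2)))*51 = (59*(-2*(-1/2)))*51 = (59*1)*51 = 59*51 = 3009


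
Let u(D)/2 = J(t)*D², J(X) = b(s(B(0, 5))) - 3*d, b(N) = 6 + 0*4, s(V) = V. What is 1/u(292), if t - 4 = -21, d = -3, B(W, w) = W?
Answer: 1/2557920 ≈ 3.9094e-7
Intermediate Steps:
b(N) = 6 (b(N) = 6 + 0 = 6)
t = -17 (t = 4 - 21 = -17)
J(X) = 15 (J(X) = 6 - 3*(-3) = 6 + 9 = 15)
u(D) = 30*D² (u(D) = 2*(15*D²) = 30*D²)
1/u(292) = 1/(30*292²) = 1/(30*85264) = 1/2557920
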